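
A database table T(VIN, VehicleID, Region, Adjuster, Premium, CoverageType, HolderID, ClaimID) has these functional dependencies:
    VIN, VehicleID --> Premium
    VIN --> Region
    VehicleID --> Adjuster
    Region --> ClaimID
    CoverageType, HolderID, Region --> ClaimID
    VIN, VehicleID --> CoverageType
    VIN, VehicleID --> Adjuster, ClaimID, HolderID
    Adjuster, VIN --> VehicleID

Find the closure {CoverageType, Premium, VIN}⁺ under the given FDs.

{ClaimID, CoverageType, Premium, Region, VIN}

Start with {CoverageType, Premium, VIN}.
VIN --> Region applies; add {Region} → now {CoverageType, Premium, Region, VIN}.
Region --> ClaimID applies; add {ClaimID} → now {ClaimID, CoverageType, Premium, Region, VIN}.
No further FD applies.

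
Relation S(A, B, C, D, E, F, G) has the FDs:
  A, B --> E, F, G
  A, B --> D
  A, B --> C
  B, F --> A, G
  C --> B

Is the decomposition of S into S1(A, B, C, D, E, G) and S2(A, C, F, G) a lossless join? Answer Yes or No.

S1 ∩ S2 = {A, C, G}; its closure under F is {A, B, C, D, E, F, G}.
Since S1 ⊆ {A, B, C, D, E, F, G}, the intersection is a superkey of S1; the decomposition is lossless.

Yes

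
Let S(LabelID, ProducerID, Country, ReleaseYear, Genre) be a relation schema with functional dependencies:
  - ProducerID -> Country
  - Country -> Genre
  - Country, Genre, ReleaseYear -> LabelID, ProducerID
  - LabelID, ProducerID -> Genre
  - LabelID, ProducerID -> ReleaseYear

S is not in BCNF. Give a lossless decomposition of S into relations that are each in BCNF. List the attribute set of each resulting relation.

Candidate keys of the original relation: {Country, ReleaseYear}, {LabelID, ProducerID}, {ProducerID, ReleaseYear}.
In {Country, Genre, LabelID, ProducerID, ReleaseYear}, {ProducerID} is not a superkey ({ProducerID}⁺ restricted to this set is {Country, Genre, ProducerID}), so split on ProducerID -> Country, Genre into {Country, Genre, ProducerID} and {LabelID, ProducerID, ReleaseYear}.
In {Country, Genre, ProducerID}, {Country} is not a superkey ({Country}⁺ restricted to this set is {Country, Genre}), so split on Country -> Genre into {Country, Genre} and {Country, ProducerID}.
{Country, Genre} has no BCNF violation.
{Country, ProducerID} has no BCNF violation.
{LabelID, ProducerID, ReleaseYear} has no BCNF violation.

{Country, Genre}; {Country, ProducerID}; {LabelID, ProducerID, ReleaseYear}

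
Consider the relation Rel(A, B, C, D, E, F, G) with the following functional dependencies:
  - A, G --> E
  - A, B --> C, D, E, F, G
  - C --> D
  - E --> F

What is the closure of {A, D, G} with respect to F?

{A, D, E, F, G}

Start with {A, D, G}.
A, G --> E applies; add {E} → now {A, D, E, G}.
E --> F applies; add {F} → now {A, D, E, F, G}.
No further FD applies.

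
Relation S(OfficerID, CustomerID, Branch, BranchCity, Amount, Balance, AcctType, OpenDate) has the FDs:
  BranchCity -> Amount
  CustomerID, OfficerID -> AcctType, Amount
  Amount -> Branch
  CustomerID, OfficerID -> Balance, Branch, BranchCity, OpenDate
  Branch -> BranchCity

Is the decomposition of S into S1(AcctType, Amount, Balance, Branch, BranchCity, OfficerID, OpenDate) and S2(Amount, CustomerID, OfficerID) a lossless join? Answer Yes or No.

S1 ∩ S2 = {Amount, OfficerID}; its closure under F is {Amount, Branch, BranchCity, OfficerID}.
The closure covers neither S1 nor S2 entirely; the join is not lossless.

No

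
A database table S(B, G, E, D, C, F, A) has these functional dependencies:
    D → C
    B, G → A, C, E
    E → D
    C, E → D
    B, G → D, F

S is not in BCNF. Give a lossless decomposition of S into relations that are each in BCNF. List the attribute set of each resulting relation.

Candidate key of the original relation: {B, G}.
In {A, B, C, D, E, F, G}, {D} is not a superkey ({D}⁺ restricted to this set is {C, D}), so split on D → C into {C, D} and {A, B, D, E, F, G}.
{C, D}: every determinant is a superkey — BCNF.
In {A, B, D, E, F, G}, {E} is not a superkey ({E}⁺ restricted to this set is {D, E}), so split on E → D into {D, E} and {A, B, E, F, G}.
{D, E}: every determinant is a superkey — BCNF.
{A, B, E, F, G}: every determinant is a superkey — BCNF.

{A, B, E, F, G}; {C, D}; {D, E}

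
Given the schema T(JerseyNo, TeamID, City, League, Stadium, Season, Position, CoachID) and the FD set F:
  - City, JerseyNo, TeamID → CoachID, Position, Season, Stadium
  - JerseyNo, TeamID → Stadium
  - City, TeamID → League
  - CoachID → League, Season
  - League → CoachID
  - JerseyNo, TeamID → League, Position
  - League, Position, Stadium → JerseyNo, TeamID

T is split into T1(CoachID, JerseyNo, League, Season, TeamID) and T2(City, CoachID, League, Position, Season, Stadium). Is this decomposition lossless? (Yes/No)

Common attributes: {CoachID, League, Season}; their closure is {CoachID, League, Season}.
The closure covers neither T1 nor T2 entirely; the join is not lossless.

No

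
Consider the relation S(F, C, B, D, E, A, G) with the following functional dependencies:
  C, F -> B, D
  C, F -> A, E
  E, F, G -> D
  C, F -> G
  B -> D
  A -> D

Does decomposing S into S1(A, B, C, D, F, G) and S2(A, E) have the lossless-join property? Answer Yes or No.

No

Common attributes: {A}; their closure is {A, D}.
The closure covers neither S1 nor S2 entirely; the join is not lossless.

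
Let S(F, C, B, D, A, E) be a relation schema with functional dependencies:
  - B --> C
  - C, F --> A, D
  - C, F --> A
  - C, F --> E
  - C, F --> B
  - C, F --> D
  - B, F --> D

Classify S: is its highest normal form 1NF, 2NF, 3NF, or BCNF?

Candidate keys: {B, F}, {C, F}. Prime attributes: {B, C, F}.
For B --> C we have {B}⁺ = {B, C}; {B} is not a superkey, so BCNF fails.
Its right-hand attributes {C} are all prime, as are those of every other non-superkey FD — the relation is in 3NF.

3NF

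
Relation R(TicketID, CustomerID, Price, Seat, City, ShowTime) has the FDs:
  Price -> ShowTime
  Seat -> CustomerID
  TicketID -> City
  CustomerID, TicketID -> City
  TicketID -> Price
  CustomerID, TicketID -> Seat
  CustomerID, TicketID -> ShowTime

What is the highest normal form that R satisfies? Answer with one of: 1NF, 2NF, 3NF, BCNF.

Candidate keys: {CustomerID, TicketID}, {Seat, TicketID}. Prime attributes: {CustomerID, Seat, TicketID}.
For Price -> ShowTime we have {Price}⁺ = {Price, ShowTime}; {Price} is not a superkey, so BCNF fails.
Price -> ShowTime has non-prime {ShowTime} on the right and a non-superkey on the left, so 3NF fails.
Since {TicketID} ⊂ {CustomerID, TicketID} and {TicketID}⁺ ⊇ {City, Price, ShowTime} with {City, Price, ShowTime} non-prime, there is a partial dependency; 2NF fails.

1NF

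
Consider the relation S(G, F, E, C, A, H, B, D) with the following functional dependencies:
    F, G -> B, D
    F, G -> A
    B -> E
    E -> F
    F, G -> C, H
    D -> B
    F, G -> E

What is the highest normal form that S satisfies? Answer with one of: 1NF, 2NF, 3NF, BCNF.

3NF

Candidate keys: {B, G}, {D, G}, {E, G}, {F, G}. Prime attributes: {B, D, E, F, G}.
For B -> E we have {B}⁺ = {B, E, F}; {B} is not a superkey, so BCNF fails.
But every attribute on its right side ({E}) is prime, and the same holds for every other non-superkey FD, so 3NF still holds.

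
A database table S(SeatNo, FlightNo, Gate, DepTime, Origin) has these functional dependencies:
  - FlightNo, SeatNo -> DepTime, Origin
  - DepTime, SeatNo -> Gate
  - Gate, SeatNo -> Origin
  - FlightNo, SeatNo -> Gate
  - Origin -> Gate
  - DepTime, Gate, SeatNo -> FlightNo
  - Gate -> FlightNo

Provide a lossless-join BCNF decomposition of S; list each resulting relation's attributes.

Candidate keys of the original relation: {DepTime, SeatNo}, {FlightNo, SeatNo}, {Gate, SeatNo}, {Origin, SeatNo}.
{DepTime, FlightNo, Gate, Origin, SeatNo}: {Origin} determines {FlightNo, Gate, Origin} here but is not a superkey — split on Origin -> FlightNo, Gate, giving {FlightNo, Gate, Origin} and {DepTime, Origin, SeatNo}.
{FlightNo, Gate, Origin}: {Gate} determines {FlightNo, Gate} here but is not a superkey — split on Gate -> FlightNo, giving {FlightNo, Gate} and {Gate, Origin}.
{FlightNo, Gate}: every determinant is a superkey — BCNF.
{Gate, Origin}: every determinant is a superkey — BCNF.
{DepTime, Origin, SeatNo}: every determinant is a superkey — BCNF.

{DepTime, Origin, SeatNo}; {FlightNo, Gate}; {Gate, Origin}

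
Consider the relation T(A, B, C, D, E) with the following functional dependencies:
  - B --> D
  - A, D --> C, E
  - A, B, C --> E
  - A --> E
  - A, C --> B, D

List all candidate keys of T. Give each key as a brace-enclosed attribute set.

Attributes never on any right-hand side: {A} — every candidate key must contain it.
{A, B}⁺ = {A, B, C, D, E}, which is every attribute, so {A, B} is a candidate key.
{A, C}⁺ = {A, B, C, D, E}, which is every attribute, so {A, C} is a candidate key.
{A, D}⁺ = {A, B, C, D, E}, which is every attribute, so {A, D} is a candidate key.
These are minimal and exhaustive — every other superkey contains one of them.

{A, B}, {A, C}, {A, D}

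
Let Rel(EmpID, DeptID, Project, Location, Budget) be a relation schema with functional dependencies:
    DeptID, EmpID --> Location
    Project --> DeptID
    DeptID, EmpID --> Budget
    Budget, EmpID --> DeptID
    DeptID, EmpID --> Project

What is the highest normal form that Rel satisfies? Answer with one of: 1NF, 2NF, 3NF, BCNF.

Candidate keys: {Budget, EmpID}, {DeptID, EmpID}, {EmpID, Project}. Prime attributes: {Budget, DeptID, EmpID, Project}.
Project --> DeptID breaks BCNF: {Project}⁺ = {DeptID, Project}, so {Project} is not a superkey.
But every attribute on its right side ({DeptID}) is prime, and the same holds for every other non-superkey FD, so 3NF still holds.

3NF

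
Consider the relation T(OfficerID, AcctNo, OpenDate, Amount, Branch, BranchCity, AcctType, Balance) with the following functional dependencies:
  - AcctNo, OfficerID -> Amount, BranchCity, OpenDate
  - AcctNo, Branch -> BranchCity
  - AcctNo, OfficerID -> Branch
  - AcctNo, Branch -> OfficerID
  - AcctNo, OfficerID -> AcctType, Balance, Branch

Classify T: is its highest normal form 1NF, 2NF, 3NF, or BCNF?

Candidate keys: {AcctNo, Branch}, {AcctNo, OfficerID}. Prime attributes: {AcctNo, Branch, OfficerID}.
Every FD has a superkey on the left, so the relation is in BCNF.

BCNF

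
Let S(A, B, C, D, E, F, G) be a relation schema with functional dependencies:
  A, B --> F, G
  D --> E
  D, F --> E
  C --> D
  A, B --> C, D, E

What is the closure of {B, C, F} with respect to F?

Start with {B, C, F}.
C --> D applies; add {D} → now {B, C, D, F}.
D --> E applies; add {E} → now {B, C, D, E, F}.
No further FD applies.

{B, C, D, E, F}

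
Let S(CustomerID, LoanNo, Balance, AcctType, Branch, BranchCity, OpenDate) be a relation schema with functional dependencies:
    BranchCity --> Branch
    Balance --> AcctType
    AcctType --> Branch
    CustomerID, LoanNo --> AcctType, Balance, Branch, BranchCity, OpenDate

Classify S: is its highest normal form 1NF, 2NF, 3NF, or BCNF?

2NF

Candidate key: {CustomerID, LoanNo}. Prime attributes: {CustomerID, LoanNo}.
BranchCity --> Branch: {BranchCity}⁺ = {Branch, BranchCity}, which is not all of the attributes, so the left side is not a superkey — BCNF is violated.
Because {Branch} is non-prime and the left side of BranchCity --> Branch is not a superkey, the relation is not in 3NF.
No non-prime attribute depends on a proper subset of any candidate key, so 2NF holds.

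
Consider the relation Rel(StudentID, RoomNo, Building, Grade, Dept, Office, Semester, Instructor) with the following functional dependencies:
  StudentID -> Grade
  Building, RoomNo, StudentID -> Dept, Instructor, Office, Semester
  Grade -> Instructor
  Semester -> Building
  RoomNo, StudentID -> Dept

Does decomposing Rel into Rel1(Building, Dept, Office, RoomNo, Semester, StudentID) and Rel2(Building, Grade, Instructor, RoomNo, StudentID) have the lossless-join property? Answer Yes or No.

Yes

Rel1 ∩ Rel2 = {Building, RoomNo, StudentID}; its closure under F is {Building, Dept, Grade, Instructor, Office, RoomNo, Semester, StudentID}.
Rel1 is contained in that closure, so Rel1 ∩ Rel2 -> Rel1 holds and the join is lossless.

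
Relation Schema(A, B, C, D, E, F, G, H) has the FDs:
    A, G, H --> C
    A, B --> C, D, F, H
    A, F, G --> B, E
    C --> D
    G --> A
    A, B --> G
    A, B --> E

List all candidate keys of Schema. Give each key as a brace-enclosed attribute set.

{A, B}⁺ = {A, B, C, D, E, F, G, H}, which is every attribute, so {A, B} is a candidate key.
{B, G}⁺ = {A, B, C, D, E, F, G, H}, which is every attribute, so {B, G} is a candidate key.
{F, G}⁺ = {A, B, C, D, E, F, G, H}, which is every attribute, so {F, G} is a candidate key.
These are minimal and exhaustive — every other superkey contains one of them.

{A, B}, {B, G}, {F, G}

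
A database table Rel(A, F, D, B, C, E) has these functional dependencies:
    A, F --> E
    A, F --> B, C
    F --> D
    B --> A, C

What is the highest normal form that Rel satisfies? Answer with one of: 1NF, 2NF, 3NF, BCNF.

Candidate keys: {A, F}, {B, F}. Prime attributes: {A, B, F}.
F --> D breaks BCNF: {F}⁺ = {D, F}, so {F} is not a superkey.
F --> D has non-prime {D} on the right and a non-superkey on the left, so 3NF fails.
The proper key subset {F} of {A, F} determines non-prime {D}, so the relation is not even in 2NF.

1NF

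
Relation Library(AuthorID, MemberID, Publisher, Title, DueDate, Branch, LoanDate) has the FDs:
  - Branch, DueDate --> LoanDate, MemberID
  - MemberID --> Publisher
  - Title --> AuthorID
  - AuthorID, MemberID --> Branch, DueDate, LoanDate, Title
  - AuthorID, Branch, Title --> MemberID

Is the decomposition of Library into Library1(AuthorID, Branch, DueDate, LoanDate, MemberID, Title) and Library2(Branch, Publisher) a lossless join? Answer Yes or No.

Common attributes: {Branch}; their closure is {Branch}.
Library1 ⊄ {Branch} and Library2 ⊄ {Branch}, so the split is lossy.

No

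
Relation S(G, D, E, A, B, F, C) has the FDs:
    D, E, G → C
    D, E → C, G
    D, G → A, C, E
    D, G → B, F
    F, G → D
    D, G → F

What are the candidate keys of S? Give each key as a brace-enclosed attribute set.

Closure of {D, E} is {A, B, C, D, E, F, G}, the whole schema; {D, E} is a candidate key.
Closure of {D, G} is {A, B, C, D, E, F, G}, the whole schema; {D, G} is a candidate key.
Closure of {F, G} is {A, B, C, D, E, F, G}, the whole schema; {F, G} is a candidate key.
Any other superkey properly contains one of these, so there are no further candidate keys.

{D, E}, {D, G}, {F, G}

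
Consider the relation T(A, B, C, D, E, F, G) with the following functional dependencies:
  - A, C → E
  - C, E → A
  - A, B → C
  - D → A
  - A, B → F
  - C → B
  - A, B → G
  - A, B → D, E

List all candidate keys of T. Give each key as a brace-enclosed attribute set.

{A, B}⁺ = {A, B, C, D, E, F, G}, which is every attribute, so {A, B} is a candidate key.
{A, C}⁺ = {A, B, C, D, E, F, G}, which is every attribute, so {A, C} is a candidate key.
{B, D}⁺ = {A, B, C, D, E, F, G}, which is every attribute, so {B, D} is a candidate key.
{C, D}⁺ = {A, B, C, D, E, F, G}, which is every attribute, so {C, D} is a candidate key.
{C, E}⁺ = {A, B, C, D, E, F, G}, which is every attribute, so {C, E} is a candidate key.
No proper subset of any of these is a key, and no other minimal superkey exists.

{A, B}, {A, C}, {B, D}, {C, D}, {C, E}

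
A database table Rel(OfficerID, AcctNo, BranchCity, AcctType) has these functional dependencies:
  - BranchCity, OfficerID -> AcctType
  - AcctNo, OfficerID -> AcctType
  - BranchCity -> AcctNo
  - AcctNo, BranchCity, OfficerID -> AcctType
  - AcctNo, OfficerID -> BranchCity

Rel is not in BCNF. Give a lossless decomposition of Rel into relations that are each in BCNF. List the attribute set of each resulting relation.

{AcctNo, BranchCity}; {AcctType, BranchCity, OfficerID}

Candidate keys of the original relation: {AcctNo, OfficerID}, {BranchCity, OfficerID}.
{AcctNo, AcctType, BranchCity, OfficerID}: {BranchCity} determines {AcctNo, BranchCity} here but is not a superkey — split on BranchCity -> AcctNo, giving {AcctNo, BranchCity} and {AcctType, BranchCity, OfficerID}.
{AcctNo, BranchCity} has no BCNF violation.
{AcctType, BranchCity, OfficerID} has no BCNF violation.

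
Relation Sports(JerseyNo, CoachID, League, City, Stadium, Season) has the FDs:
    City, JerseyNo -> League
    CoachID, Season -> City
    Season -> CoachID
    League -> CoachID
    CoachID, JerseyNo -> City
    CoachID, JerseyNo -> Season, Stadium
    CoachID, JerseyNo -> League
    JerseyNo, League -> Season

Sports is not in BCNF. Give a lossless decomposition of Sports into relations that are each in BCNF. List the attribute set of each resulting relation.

{City, CoachID, Season}; {JerseyNo, League, Season, Stadium}

Candidate keys of the original relation: {City, JerseyNo}, {CoachID, JerseyNo}, {JerseyNo, League}, {JerseyNo, Season}.
{City, CoachID, JerseyNo, League, Season, Stadium}: {CoachID, Season} determines {City, CoachID, Season} here but is not a superkey — split on CoachID, Season -> City, giving {City, CoachID, Season} and {CoachID, JerseyNo, League, Season, Stadium}.
{City, CoachID, Season} has no BCNF violation.
{CoachID, JerseyNo, League, Season, Stadium}: {Season} determines {CoachID, Season} here but is not a superkey — split on Season -> CoachID, giving {CoachID, Season} and {JerseyNo, League, Season, Stadium}.
{CoachID, Season} has no BCNF violation.
{JerseyNo, League, Season, Stadium} has no BCNF violation.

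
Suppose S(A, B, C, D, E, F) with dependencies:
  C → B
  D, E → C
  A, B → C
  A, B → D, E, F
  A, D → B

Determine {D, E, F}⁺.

Start with {D, E, F}.
D, E → C applies; add {C} → now {C, D, E, F}.
C → B applies; add {B} → now {B, C, D, E, F}.
No further FD applies.

{B, C, D, E, F}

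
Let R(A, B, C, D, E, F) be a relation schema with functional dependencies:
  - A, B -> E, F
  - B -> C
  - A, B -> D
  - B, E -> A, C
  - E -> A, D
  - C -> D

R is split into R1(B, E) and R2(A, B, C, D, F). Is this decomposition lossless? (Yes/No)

No

R1 ∩ R2 = {B}; its closure under F is {B, C, D}.
Neither R1 nor R2 is contained in that closure, so the decomposition is lossy.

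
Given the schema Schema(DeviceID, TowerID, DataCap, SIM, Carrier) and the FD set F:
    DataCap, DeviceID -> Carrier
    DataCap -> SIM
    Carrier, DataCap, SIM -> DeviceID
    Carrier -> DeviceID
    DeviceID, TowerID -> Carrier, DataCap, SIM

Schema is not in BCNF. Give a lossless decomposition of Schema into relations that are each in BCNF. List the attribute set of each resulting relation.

Candidate keys of the original relation: {Carrier, TowerID}, {DeviceID, TowerID}.
{Carrier, DataCap, DeviceID, SIM, TowerID}: {DataCap, DeviceID} determines {Carrier, DataCap, DeviceID, SIM} here but is not a superkey — split on DataCap, DeviceID -> Carrier, SIM, giving {Carrier, DataCap, DeviceID, SIM} and {DataCap, DeviceID, TowerID}.
{Carrier, DataCap, DeviceID, SIM}: {DataCap} determines {DataCap, SIM} here but is not a superkey — split on DataCap -> SIM, giving {DataCap, SIM} and {Carrier, DataCap, DeviceID}.
{DataCap, SIM} has no BCNF violation.
{Carrier, DataCap, DeviceID}: {Carrier} determines {Carrier, DeviceID} here but is not a superkey — split on Carrier -> DeviceID, giving {Carrier, DeviceID} and {Carrier, DataCap}.
{Carrier, DeviceID} has no BCNF violation.
{Carrier, DataCap} has no BCNF violation.
{DataCap, DeviceID, TowerID} has no BCNF violation.

{Carrier, DataCap}; {Carrier, DeviceID}; {DataCap, DeviceID, TowerID}; {DataCap, SIM}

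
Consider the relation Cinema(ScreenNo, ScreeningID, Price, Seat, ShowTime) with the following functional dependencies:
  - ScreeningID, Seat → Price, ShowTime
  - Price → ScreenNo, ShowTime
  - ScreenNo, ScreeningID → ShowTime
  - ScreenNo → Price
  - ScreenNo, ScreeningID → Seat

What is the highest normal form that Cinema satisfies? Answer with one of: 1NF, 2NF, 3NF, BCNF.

1NF

Candidate keys: {Price, ScreeningID}, {ScreenNo, ScreeningID}, {ScreeningID, Seat}. Prime attributes: {Price, ScreenNo, ScreeningID, Seat}.
For Price → ScreenNo, ShowTime we have {Price}⁺ = {Price, ScreenNo, ShowTime}; {Price} is not a superkey, so BCNF fails.
Because {ShowTime} is non-prime and the left side of Price → ScreenNo, ShowTime is not a superkey, the relation is not in 3NF.
{Price} is a proper subset of the key {Price, ScreeningID}, and {Price}⁺ contains the non-prime attribute {ShowTime} — a partial dependency, so 2NF is violated.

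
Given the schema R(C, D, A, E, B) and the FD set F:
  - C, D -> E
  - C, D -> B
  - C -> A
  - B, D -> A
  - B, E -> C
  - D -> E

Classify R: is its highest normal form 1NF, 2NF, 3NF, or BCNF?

Candidate keys: {B, D}, {C, D}. Prime attributes: {B, C, D}.
C -> A breaks BCNF: {C}⁺ = {A, C}, so {C} is not a superkey.
Because {A} is non-prime and the left side of C -> A is not a superkey, the relation is not in 3NF.
The proper key subset {D} of {B, D} determines non-prime {E}, so the relation is not even in 2NF.

1NF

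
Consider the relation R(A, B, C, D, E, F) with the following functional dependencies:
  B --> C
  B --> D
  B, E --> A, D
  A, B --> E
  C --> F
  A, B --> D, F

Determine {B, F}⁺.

Start with {B, F}.
B --> C applies; add {C} → now {B, C, F}.
B --> D applies; add {D} → now {B, C, D, F}.
No further FD applies.

{B, C, D, F}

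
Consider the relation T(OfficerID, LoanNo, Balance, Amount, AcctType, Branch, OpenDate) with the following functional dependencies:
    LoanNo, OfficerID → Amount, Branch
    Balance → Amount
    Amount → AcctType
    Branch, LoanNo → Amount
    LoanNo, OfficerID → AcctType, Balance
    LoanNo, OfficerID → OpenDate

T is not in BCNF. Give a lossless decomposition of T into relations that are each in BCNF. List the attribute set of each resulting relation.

Candidate key of the original relation: {LoanNo, OfficerID}.
Within {AcctType, Amount, Balance, Branch, LoanNo, OfficerID, OpenDate}: {Balance}⁺ ∩ {AcctType, Amount, Balance, Branch, LoanNo, OfficerID, OpenDate} = {AcctType, Amount, Balance}, not the whole set, so Balance → AcctType, Amount violates BCNF; decompose into {AcctType, Amount, Balance} and {Balance, Branch, LoanNo, OfficerID, OpenDate}.
Within {AcctType, Amount, Balance}: {Amount}⁺ ∩ {AcctType, Amount, Balance} = {AcctType, Amount}, not the whole set, so Amount → AcctType violates BCNF; decompose into {AcctType, Amount} and {Amount, Balance}.
{AcctType, Amount} is in BCNF.
{Amount, Balance} is in BCNF.
{Balance, Branch, LoanNo, OfficerID, OpenDate} is in BCNF.

{AcctType, Amount}; {Amount, Balance}; {Balance, Branch, LoanNo, OfficerID, OpenDate}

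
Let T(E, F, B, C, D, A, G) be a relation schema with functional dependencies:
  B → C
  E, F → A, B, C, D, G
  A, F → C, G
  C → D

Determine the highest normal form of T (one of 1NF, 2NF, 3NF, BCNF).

Candidate key: {E, F}. Prime attributes: {E, F}.
For B → C we have {B}⁺ = {B, C, D}; {B} is not a superkey, so BCNF fails.
B → C has non-prime {C} on the right and a non-superkey on the left, so 3NF fails.
No proper subset of a key has a non-prime attribute in its closure, so there is no partial dependency; 2NF holds.

2NF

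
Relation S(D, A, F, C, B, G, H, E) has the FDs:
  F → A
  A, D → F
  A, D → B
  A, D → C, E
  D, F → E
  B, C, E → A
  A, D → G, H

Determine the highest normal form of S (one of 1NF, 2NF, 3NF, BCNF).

3NF

Candidate keys: {A, D}, {B, C, D, E}, {D, F}. Prime attributes: {A, B, C, D, E, F}.
For F → A we have {F}⁺ = {A, F}; {F} is not a superkey, so BCNF fails.
Since {A} ⊆ prime attributes and every other non-superkey FD also has a prime right side, the schema is in 3NF.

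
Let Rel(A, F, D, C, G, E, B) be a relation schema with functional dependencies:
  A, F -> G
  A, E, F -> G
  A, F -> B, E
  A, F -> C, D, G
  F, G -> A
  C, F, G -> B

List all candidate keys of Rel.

{F} never appears on the right of any FD, so every key must include it.
Closure of {A, F} is {A, B, C, D, E, F, G}, the whole schema; {A, F} is a candidate key.
Closure of {F, G} is {A, B, C, D, E, F, G}, the whole schema; {F, G} is a candidate key.
These are minimal and exhaustive — every other superkey contains one of them.

{A, F}, {F, G}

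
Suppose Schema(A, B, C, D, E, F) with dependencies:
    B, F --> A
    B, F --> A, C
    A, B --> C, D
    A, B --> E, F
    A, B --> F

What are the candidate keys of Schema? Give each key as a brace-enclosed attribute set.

{A, B}, {B, F}

{B} never appears on the right of any FD, so every key must include it.
Closure of {A, B} is {A, B, C, D, E, F}, the whole schema; {A, B} is a candidate key.
Closure of {B, F} is {A, B, C, D, E, F}, the whole schema; {B, F} is a candidate key.
These are minimal and exhaustive — every other superkey contains one of them.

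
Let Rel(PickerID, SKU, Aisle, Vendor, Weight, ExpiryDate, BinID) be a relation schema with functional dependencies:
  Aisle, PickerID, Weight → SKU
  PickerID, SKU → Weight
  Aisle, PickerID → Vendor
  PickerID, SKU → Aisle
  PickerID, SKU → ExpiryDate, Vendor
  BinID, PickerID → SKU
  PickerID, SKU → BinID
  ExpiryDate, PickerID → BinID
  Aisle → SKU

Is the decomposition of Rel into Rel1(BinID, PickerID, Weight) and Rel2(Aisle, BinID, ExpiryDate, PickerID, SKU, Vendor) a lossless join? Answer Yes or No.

Rel1 ∩ Rel2 = {BinID, PickerID}; its closure under F is {Aisle, BinID, ExpiryDate, PickerID, SKU, Vendor, Weight}.
Rel1 is contained in that closure, so Rel1 ∩ Rel2 → Rel1 holds and the join is lossless.

Yes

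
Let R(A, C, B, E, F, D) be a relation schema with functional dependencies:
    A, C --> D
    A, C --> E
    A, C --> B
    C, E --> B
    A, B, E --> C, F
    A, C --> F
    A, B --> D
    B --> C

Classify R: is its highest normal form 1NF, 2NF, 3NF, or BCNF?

Candidate keys: {A, B}, {A, C}. Prime attributes: {A, B, C}.
C, E --> B breaks BCNF: {C, E}⁺ = {B, C, E}, so {C, E} is not a superkey.
Since {B} ⊆ prime attributes and every other non-superkey FD also has a prime right side, the schema is in 3NF.

3NF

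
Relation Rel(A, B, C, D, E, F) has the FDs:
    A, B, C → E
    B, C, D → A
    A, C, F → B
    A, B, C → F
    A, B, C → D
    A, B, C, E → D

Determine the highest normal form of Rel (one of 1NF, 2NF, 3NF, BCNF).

BCNF

Candidate keys: {A, B, C}, {A, C, F}, {B, C, D}. Prime attributes: {A, B, C, D, F}.
Every FD has a superkey on the left, so the relation is in BCNF.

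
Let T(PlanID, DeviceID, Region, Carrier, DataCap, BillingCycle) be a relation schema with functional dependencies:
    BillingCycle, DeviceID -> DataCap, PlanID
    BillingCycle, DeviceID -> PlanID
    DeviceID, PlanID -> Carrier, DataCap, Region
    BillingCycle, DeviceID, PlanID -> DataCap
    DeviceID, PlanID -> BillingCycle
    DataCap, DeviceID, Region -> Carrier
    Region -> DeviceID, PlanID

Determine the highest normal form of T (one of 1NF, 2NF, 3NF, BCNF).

Candidate keys: {BillingCycle, DeviceID}, {DeviceID, PlanID}, {Region}. Prime attributes: {BillingCycle, DeviceID, PlanID, Region}.
Each dependency's left side is a superkey — BCNF holds.

BCNF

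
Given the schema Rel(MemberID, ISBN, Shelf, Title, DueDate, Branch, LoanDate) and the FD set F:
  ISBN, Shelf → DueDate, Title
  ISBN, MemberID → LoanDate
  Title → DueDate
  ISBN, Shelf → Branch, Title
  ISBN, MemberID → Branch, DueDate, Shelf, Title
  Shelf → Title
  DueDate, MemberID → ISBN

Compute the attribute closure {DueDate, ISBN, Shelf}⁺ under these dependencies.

{Branch, DueDate, ISBN, Shelf, Title}

Start with {DueDate, ISBN, Shelf}.
ISBN, Shelf → DueDate, Title applies; add {Title} → now {DueDate, ISBN, Shelf, Title}.
ISBN, Shelf → Branch, Title applies; add {Branch} → now {Branch, DueDate, ISBN, Shelf, Title}.
No further FD applies.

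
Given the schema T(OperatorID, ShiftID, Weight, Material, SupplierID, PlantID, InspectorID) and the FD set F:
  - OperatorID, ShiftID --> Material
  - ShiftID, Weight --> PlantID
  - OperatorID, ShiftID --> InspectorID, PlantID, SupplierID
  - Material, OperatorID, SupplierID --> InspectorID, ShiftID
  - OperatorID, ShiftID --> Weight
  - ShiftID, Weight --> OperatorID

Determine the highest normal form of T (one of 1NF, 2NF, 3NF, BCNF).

BCNF

Candidate keys: {Material, OperatorID, SupplierID}, {OperatorID, ShiftID}, {ShiftID, Weight}. Prime attributes: {Material, OperatorID, ShiftID, SupplierID, Weight}.
Each dependency's left side is a superkey — BCNF holds.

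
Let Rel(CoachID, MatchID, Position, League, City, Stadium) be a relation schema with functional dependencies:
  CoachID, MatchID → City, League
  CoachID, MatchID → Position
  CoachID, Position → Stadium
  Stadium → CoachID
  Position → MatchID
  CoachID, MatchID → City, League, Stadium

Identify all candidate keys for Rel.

{CoachID, MatchID}, {CoachID, Position}, {MatchID, Stadium}, {Position, Stadium}

{CoachID, MatchID}⁺ = {City, CoachID, League, MatchID, Position, Stadium} — all of the relation — so {CoachID, MatchID} is a candidate key.
{CoachID, Position}⁺ = {City, CoachID, League, MatchID, Position, Stadium} — all of the relation — so {CoachID, Position} is a candidate key.
{MatchID, Stadium}⁺ = {City, CoachID, League, MatchID, Position, Stadium} — all of the relation — so {MatchID, Stadium} is a candidate key.
{Position, Stadium}⁺ = {City, CoachID, League, MatchID, Position, Stadium} — all of the relation — so {Position, Stadium} is a candidate key.
No proper subset of any of these is a key, and no other minimal superkey exists.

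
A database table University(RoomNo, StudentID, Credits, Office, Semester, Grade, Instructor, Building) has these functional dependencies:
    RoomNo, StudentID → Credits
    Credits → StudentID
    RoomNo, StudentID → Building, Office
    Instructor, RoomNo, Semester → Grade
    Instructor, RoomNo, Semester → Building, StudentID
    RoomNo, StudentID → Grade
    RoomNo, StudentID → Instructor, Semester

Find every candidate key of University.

{Credits, RoomNo}, {Instructor, RoomNo, Semester}, {RoomNo, StudentID}

No FD produces {RoomNo}, so it must be in every candidate key.
{Credits, RoomNo}⁺ = {Building, Credits, Grade, Instructor, Office, RoomNo, Semester, StudentID}, which is every attribute, so {Credits, RoomNo} is a candidate key.
{RoomNo, StudentID}⁺ = {Building, Credits, Grade, Instructor, Office, RoomNo, Semester, StudentID}, which is every attribute, so {RoomNo, StudentID} is a candidate key.
{Instructor, RoomNo, Semester}⁺ = {Building, Credits, Grade, Instructor, Office, RoomNo, Semester, StudentID}, which is every attribute, so {Instructor, RoomNo, Semester} is a candidate key.
These are minimal and exhaustive — every other superkey contains one of them.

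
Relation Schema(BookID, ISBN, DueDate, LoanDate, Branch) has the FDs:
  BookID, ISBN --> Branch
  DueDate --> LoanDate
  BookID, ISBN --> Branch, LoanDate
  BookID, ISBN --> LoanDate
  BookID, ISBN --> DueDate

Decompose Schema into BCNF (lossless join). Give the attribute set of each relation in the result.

Candidate key of the original relation: {BookID, ISBN}.
{BookID, Branch, DueDate, ISBN, LoanDate}: {DueDate} determines {DueDate, LoanDate} here but is not a superkey — split on DueDate --> LoanDate, giving {DueDate, LoanDate} and {BookID, Branch, DueDate, ISBN}.
{DueDate, LoanDate}: every determinant is a superkey — BCNF.
{BookID, Branch, DueDate, ISBN}: every determinant is a superkey — BCNF.

{BookID, Branch, DueDate, ISBN}; {DueDate, LoanDate}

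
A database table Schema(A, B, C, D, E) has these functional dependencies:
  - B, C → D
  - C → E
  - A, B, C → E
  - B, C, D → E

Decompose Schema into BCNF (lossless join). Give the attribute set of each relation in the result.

{A, B, C}; {B, C, D}; {C, E}

Candidate key of the original relation: {A, B, C}.
In {A, B, C, D, E}, {B, C} is not a superkey ({B, C}⁺ restricted to this set is {B, C, D, E}), so split on B, C → D, E into {B, C, D, E} and {A, B, C}.
In {B, C, D, E}, {C} is not a superkey ({C}⁺ restricted to this set is {C, E}), so split on C → E into {C, E} and {B, C, D}.
{C, E} is in BCNF.
{B, C, D} is in BCNF.
{A, B, C} is in BCNF.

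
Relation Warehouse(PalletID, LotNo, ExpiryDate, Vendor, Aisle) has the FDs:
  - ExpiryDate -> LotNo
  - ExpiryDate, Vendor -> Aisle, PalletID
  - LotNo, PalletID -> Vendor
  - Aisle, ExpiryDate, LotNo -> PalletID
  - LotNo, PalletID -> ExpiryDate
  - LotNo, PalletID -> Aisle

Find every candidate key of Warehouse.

{Aisle, ExpiryDate}, {ExpiryDate, PalletID}, {ExpiryDate, Vendor}, {LotNo, PalletID}

{Aisle, ExpiryDate}⁺ = {Aisle, ExpiryDate, LotNo, PalletID, Vendor}, which is every attribute, so {Aisle, ExpiryDate} is a candidate key.
{ExpiryDate, PalletID}⁺ = {Aisle, ExpiryDate, LotNo, PalletID, Vendor}, which is every attribute, so {ExpiryDate, PalletID} is a candidate key.
{ExpiryDate, Vendor}⁺ = {Aisle, ExpiryDate, LotNo, PalletID, Vendor}, which is every attribute, so {ExpiryDate, Vendor} is a candidate key.
{LotNo, PalletID}⁺ = {Aisle, ExpiryDate, LotNo, PalletID, Vendor}, which is every attribute, so {LotNo, PalletID} is a candidate key.
These are minimal and exhaustive — every other superkey contains one of them.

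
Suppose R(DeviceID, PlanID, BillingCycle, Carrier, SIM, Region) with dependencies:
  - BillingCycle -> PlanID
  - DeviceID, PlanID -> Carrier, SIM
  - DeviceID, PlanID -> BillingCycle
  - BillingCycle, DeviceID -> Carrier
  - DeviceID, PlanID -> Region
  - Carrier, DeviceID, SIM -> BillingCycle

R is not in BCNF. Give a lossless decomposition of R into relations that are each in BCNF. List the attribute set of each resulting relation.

Candidate keys of the original relation: {BillingCycle, DeviceID}, {Carrier, DeviceID, SIM}, {DeviceID, PlanID}.
{BillingCycle, Carrier, DeviceID, PlanID, Region, SIM}: {BillingCycle} determines {BillingCycle, PlanID} here but is not a superkey — split on BillingCycle -> PlanID, giving {BillingCycle, PlanID} and {BillingCycle, Carrier, DeviceID, Region, SIM}.
{BillingCycle, PlanID} has no BCNF violation.
{BillingCycle, Carrier, DeviceID, Region, SIM} has no BCNF violation.

{BillingCycle, Carrier, DeviceID, Region, SIM}; {BillingCycle, PlanID}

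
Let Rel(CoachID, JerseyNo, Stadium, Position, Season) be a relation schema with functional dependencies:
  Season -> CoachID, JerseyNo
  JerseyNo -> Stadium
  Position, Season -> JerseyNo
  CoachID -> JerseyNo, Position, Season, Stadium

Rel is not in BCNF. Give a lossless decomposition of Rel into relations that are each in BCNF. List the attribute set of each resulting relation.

Candidate keys of the original relation: {CoachID}, {Season}.
In {CoachID, JerseyNo, Position, Season, Stadium}, {JerseyNo} is not a superkey ({JerseyNo}⁺ restricted to this set is {JerseyNo, Stadium}), so split on JerseyNo -> Stadium into {JerseyNo, Stadium} and {CoachID, JerseyNo, Position, Season}.
{JerseyNo, Stadium} has no BCNF violation.
{CoachID, JerseyNo, Position, Season} has no BCNF violation.

{CoachID, JerseyNo, Position, Season}; {JerseyNo, Stadium}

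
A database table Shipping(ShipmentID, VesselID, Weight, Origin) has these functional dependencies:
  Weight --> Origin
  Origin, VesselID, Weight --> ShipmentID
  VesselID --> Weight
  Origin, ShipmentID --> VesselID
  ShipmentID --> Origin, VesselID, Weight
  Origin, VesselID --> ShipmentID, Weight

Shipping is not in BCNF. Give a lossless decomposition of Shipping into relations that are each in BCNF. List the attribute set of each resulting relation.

{Origin, Weight}; {ShipmentID, VesselID, Weight}

Candidate keys of the original relation: {ShipmentID}, {VesselID}.
In {Origin, ShipmentID, VesselID, Weight}, {Weight} is not a superkey ({Weight}⁺ restricted to this set is {Origin, Weight}), so split on Weight --> Origin into {Origin, Weight} and {ShipmentID, VesselID, Weight}.
{Origin, Weight} has no BCNF violation.
{ShipmentID, VesselID, Weight} has no BCNF violation.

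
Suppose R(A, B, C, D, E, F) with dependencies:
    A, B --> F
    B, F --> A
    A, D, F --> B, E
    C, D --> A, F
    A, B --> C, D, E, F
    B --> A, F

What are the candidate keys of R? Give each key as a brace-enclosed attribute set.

{B}⁺ = {A, B, C, D, E, F}, which is every attribute, so {B} is a candidate key.
{C, D}⁺ = {A, B, C, D, E, F}, which is every attribute, so {C, D} is a candidate key.
{A, D, F}⁺ = {A, B, C, D, E, F}, which is every attribute, so {A, D, F} is a candidate key.
These are minimal and exhaustive — every other superkey contains one of them.

{A, D, F}, {B}, {C, D}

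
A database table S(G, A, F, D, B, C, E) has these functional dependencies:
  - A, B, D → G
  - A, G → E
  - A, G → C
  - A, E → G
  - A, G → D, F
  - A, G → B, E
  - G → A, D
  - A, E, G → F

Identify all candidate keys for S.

{A, B, D}, {A, E}, {G}

{G}⁺ = {A, B, C, D, E, F, G}, which is every attribute, so {G} is a candidate key.
{A, E}⁺ = {A, B, C, D, E, F, G}, which is every attribute, so {A, E} is a candidate key.
{A, B, D}⁺ = {A, B, C, D, E, F, G}, which is every attribute, so {A, B, D} is a candidate key.
Any other superkey properly contains one of these, so there are no further candidate keys.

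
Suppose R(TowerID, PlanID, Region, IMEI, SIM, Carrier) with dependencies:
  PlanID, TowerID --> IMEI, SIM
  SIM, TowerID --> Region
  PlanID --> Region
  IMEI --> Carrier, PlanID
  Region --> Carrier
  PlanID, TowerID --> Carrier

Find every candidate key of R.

{TowerID} never appears on the right of any FD, so every key must include it.
{IMEI, TowerID} is a candidate key since {IMEI, TowerID}⁺ = {Carrier, IMEI, PlanID, Region, SIM, TowerID} covers every attribute.
{PlanID, TowerID} is a candidate key since {PlanID, TowerID}⁺ = {Carrier, IMEI, PlanID, Region, SIM, TowerID} covers every attribute.
No proper subset of any of these is a key, and no other minimal superkey exists.

{IMEI, TowerID}, {PlanID, TowerID}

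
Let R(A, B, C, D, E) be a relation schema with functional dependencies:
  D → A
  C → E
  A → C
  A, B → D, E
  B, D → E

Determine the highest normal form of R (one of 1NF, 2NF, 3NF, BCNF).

Candidate keys: {A, B}, {B, D}. Prime attributes: {A, B, D}.
For D → A we have {D}⁺ = {A, C, D, E}; {D} is not a superkey, so BCNF fails.
C → E has non-prime {E} on the right and a non-superkey on the left, so 3NF fails.
Since {A} ⊂ {A, B} and {A}⁺ ⊇ {C, E} with {C, E} non-prime, there is a partial dependency; 2NF fails.

1NF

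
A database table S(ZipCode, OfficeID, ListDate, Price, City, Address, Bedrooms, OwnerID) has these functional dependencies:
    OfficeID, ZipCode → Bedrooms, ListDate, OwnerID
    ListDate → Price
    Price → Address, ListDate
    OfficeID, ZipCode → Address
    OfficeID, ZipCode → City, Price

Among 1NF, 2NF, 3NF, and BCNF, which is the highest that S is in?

2NF

Candidate key: {OfficeID, ZipCode}. Prime attributes: {OfficeID, ZipCode}.
ListDate → Price breaks BCNF: {ListDate}⁺ = {Address, ListDate, Price}, so {ListDate} is not a superkey.
ListDate → Price determines the non-prime attribute {Price} from a non-superkey — 3NF is violated.
Checking every proper subset of each key, none determines a non-prime attribute — 2NF is satisfied.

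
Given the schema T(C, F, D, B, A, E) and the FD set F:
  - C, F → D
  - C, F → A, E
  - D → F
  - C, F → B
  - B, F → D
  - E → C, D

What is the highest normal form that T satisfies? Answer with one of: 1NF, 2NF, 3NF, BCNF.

3NF

Candidate keys: {C, D}, {C, F}, {E}. Prime attributes: {C, D, E, F}.
For D → F we have {D}⁺ = {D, F}; {D} is not a superkey, so BCNF fails.
But every attribute on its right side ({F}) is prime, and the same holds for every other non-superkey FD, so 3NF still holds.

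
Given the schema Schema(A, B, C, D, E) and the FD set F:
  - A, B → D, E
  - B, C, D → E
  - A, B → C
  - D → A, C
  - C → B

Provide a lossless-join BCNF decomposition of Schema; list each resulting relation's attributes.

Candidate keys of the original relation: {A, B}, {A, C}, {D}.
In {A, B, C, D, E}, {C} is not a superkey ({C}⁺ restricted to this set is {B, C}), so split on C → B into {B, C} and {A, C, D, E}.
{B, C} is in BCNF.
{A, C, D, E} is in BCNF.

{A, C, D, E}; {B, C}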